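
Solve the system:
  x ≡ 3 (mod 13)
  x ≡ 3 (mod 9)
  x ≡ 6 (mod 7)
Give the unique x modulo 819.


Moduli 13, 9, 7 are pairwise coprime; by CRT there is a unique solution modulo M = 13 · 9 · 7 = 819.
Solve pairwise, accumulating the modulus:
  Start with x ≡ 3 (mod 13).
  Combine with x ≡ 3 (mod 9): since gcd(13, 9) = 1, we get a unique residue mod 117.
    Write x = 3 + 13·t and substitute into x ≡ 3 (mod 9): 13·t ≡ 3 − 3 = 0 (mod 9).
    Reduce coefficients mod 9: 4·t ≡ 0 (mod 9).
    The inverse of 4 mod 9 is 7 (since 4·7 = 28 = 3·9 + 1), so t ≡ 7·0 = 0 ≡ 0 (mod 9).
    Then x = 3 + 13·0 = 3, valid modulo lcm(13, 9) = 117: x ≡ 3 (mod 117).
  Combine with x ≡ 6 (mod 7): since gcd(117, 7) = 1, we get a unique residue mod 819.
    Write x = 3 + 117·t and substitute into x ≡ 6 (mod 7): 117·t ≡ 6 − 3 = 3 (mod 7).
    Reduce coefficients mod 7: 5·t ≡ 3 (mod 7).
    The inverse of 5 mod 7 is 3 (since 5·3 = 15 = 2·7 + 1), so t ≡ 3·3 = 9 ≡ 2 (mod 7).
    Then x = 3 + 117·2 = 237, valid modulo lcm(117, 7) = 819: x ≡ 237 (mod 819).
Verify: 237 mod 13 = 3 ✓, 237 mod 9 = 3 ✓, 237 mod 7 = 6 ✓.

x ≡ 237 (mod 819).


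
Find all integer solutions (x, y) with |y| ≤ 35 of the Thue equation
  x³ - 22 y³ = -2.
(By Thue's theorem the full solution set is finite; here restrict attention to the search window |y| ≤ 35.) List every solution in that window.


The equation is x³ - 22y³ = -2. For fixed y, x³ = 22·y³ − 2, so a solution requires the RHS to be a perfect cube.
Strategy: iterate y from -35 to 35, compute RHS = 22·y³ − 2, and check whether it is a (positive or negative) perfect cube.
Check small values of y:
  y = 0: RHS = -2 is not a perfect cube.
  y = 1: RHS = 20 is not a perfect cube.
  y = -1: RHS = -24 is not a perfect cube.
  y = 2: RHS = 174 is not a perfect cube.
  y = -2: RHS = -178 is not a perfect cube.
  y = 3: RHS = 592 is not a perfect cube.
  y = -3: RHS = -596 is not a perfect cube.
Continuing the search up to |y| = 35 finds no solutions either.
No (x, y) in the scanned range satisfies the equation.

No integer solutions with |y| ≤ 35.


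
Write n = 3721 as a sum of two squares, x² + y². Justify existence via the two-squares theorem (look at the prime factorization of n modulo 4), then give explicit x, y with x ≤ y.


Step 1: Factor n = 3721 = 61^2.
Step 2: Check the mod-4 condition on each prime factor: 61 ≡ 1 (mod 4), exponent 2.
All primes ≡ 3 (mod 4) appear to even exponent (or don't appear), so by the two-squares theorem n IS expressible as a sum of two squares.
Step 3: Build a representation. Here n = 61 · 61 is a product of primes ≡ 1 (mod 4). Each prime p ≡ 1 (mod 4) is itself a sum of two squares; find a² by testing p − a² for a perfect square:
  61: 61 − 1² = 60, 61 − 2² = 57, 61 − 3² = 52, 61 − 4² = 45, 61 − 5² = 36 = 6² ⇒ 61 = 5² + 6².
  Combine using the Brahmagupta–Fibonacci identity (a² + b²)(c² + d²) = (ac − bd)² + (ad + bc)² = (ac + bd)² + (ad − bc)²:
  61 · 61 = 3721: from (5² + 6²)(5² + 6²), take (5·5 − 6·6, 5·6 + 6·5) = (25 − 36, 30 + 30) = (-11, 60); dropping signs (only squares matter) gives (11, 60); check 11² + 60² = 121 + 3600 = 3721 ✓.
Step 4: Order so x ≤ y and verify: 11² + 60² = 121 + 3600 = 3721 = n. ✓

n = 3721 = 11² + 60² (one valid representation with x ≤ y).


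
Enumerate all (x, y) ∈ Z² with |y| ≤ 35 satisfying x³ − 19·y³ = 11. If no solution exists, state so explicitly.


The equation is x³ - 19y³ = 11. For fixed y, x³ = 19·y³ + 11, so a solution requires the RHS to be a perfect cube.
Strategy: iterate y from -35 to 35, compute RHS = 19·y³ + 11, and check whether it is a (positive or negative) perfect cube.
Check small values of y:
  y = 0: RHS = 11 is not a perfect cube.
  y = 1: RHS = 30 is not a perfect cube.
  y = -1: RHS = -8 = (-2)³ ⇒ x = -2 works.
  y = 2: RHS = 163 is not a perfect cube.
  y = -2: RHS = -141 is not a perfect cube.
  y = 3: RHS = 524 is not a perfect cube.
  y = -3: RHS = -502 is not a perfect cube.
Continuing the search up to |y| = 35 finds no further solutions beyond those listed.
Collected solutions: (-2, -1).

Solutions (with |y| ≤ 35): (-2, -1).


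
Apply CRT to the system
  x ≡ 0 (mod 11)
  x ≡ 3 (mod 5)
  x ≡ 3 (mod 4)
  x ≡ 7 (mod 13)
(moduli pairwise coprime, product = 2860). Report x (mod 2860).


Product of moduli M = 11 · 5 · 4 · 13 = 2860.
Merge one congruence at a time:
  Start: x ≡ 0 (mod 11).
  Combine with x ≡ 3 (mod 5); new modulus lcm = 55.
    Write x = 0 + 11·t and substitute into x ≡ 3 (mod 5): 11·t ≡ 3 − 0 = 3 (mod 5).
    Reduce coefficients mod 5: 1·t ≡ 3 (mod 5).
    So t ≡ 3 (mod 5).
    Then x = 0 + 11·3 = 33, valid modulo lcm(11, 5) = 55: x ≡ 33 (mod 55).
  Combine with x ≡ 3 (mod 4); new modulus lcm = 220.
    Write x = 33 + 55·t and substitute into x ≡ 3 (mod 4): 55·t ≡ 3 − 33 = -30 (mod 4).
    Reduce coefficients mod 4: 3·t ≡ 2 (mod 4).
    The inverse of 3 mod 4 is 3 (since 3·3 = 9 = 2·4 + 1), so t ≡ 3·2 = 6 ≡ 2 (mod 4).
    Then x = 33 + 55·2 = 143, valid modulo lcm(55, 4) = 220: x ≡ 143 (mod 220).
  Combine with x ≡ 7 (mod 13); new modulus lcm = 2860.
    Write x = 143 + 220·t and substitute into x ≡ 7 (mod 13): 220·t ≡ 7 − 143 = -136 (mod 13).
    Reduce coefficients mod 13: 12·t ≡ 7 (mod 13).
    The inverse of 12 mod 13 is 12 (since 12·12 = 144 = 11·13 + 1), so t ≡ 12·7 = 84 ≡ 6 (mod 13).
    Then x = 143 + 220·6 = 1463, valid modulo lcm(220, 13) = 2860: x ≡ 1463 (mod 2860).
Verify against each original: 1463 mod 11 = 0, 1463 mod 5 = 3, 1463 mod 4 = 3, 1463 mod 13 = 7.

x ≡ 1463 (mod 2860).


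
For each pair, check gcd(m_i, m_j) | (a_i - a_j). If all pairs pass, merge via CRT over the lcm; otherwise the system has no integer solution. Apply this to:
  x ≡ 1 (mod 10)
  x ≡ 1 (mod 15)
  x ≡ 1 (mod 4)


Moduli 10, 15, 4 are not pairwise coprime, so CRT works modulo lcm(m_i) when all pairwise compatibility conditions hold.
Pairwise compatibility: gcd(m_i, m_j) must divide a_i - a_j for every pair.
Merge one congruence at a time:
  Start: x ≡ 1 (mod 10).
  Combine with x ≡ 1 (mod 15): gcd(10, 15) = 5; 1 - 1 = 0, which IS divisible by 5, so compatible.
    Write x = 1 + 10·t and substitute into x ≡ 1 (mod 15): 10·t ≡ 1 − 1 = 0 (mod 15).
    Divide the congruence (and modulus) by g = 5: 2·t ≡ 0 (mod 3).
    The inverse of 2 mod 3 is 2 (since 2·2 = 4 = 1·3 + 1), so t ≡ 2·0 = 0 ≡ 0 (mod 3).
    Then x = 1 + 10·0 = 1, valid modulo lcm(10, 15) = 30: x ≡ 1 (mod 30).
  Combine with x ≡ 1 (mod 4): gcd(30, 4) = 2; 1 - 1 = 0, which IS divisible by 2, so compatible.
    Write x = 1 + 30·t and substitute into x ≡ 1 (mod 4): 30·t ≡ 1 − 1 = 0 (mod 4).
    Divide the congruence (and modulus) by g = 2: 15·t ≡ 0 (mod 2).
    Reduce coefficients mod 2: 1·t ≡ 0 (mod 2).
    So t ≡ 0 (mod 2).
    Then x = 1 + 30·0 = 1, valid modulo lcm(30, 4) = 60: x ≡ 1 (mod 60).
Verify: 1 mod 10 = 1, 1 mod 15 = 1, 1 mod 4 = 1.

x ≡ 1 (mod 60).


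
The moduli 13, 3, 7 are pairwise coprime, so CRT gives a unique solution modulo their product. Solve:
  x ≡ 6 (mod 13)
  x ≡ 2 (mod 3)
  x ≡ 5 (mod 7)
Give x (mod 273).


Moduli 13, 3, 7 are pairwise coprime; by CRT there is a unique solution modulo M = 13 · 3 · 7 = 273.
Solve pairwise, accumulating the modulus:
  Start with x ≡ 6 (mod 13).
  Combine with x ≡ 2 (mod 3): since gcd(13, 3) = 1, we get a unique residue mod 39.
    Write x = 6 + 13·t and substitute into x ≡ 2 (mod 3): 13·t ≡ 2 − 6 = -4 (mod 3).
    Reduce coefficients mod 3: 1·t ≡ 2 (mod 3).
    So t ≡ 2 (mod 3).
    Then x = 6 + 13·2 = 32, valid modulo lcm(13, 3) = 39: x ≡ 32 (mod 39).
  Combine with x ≡ 5 (mod 7): since gcd(39, 7) = 1, we get a unique residue mod 273.
    Write x = 32 + 39·t and substitute into x ≡ 5 (mod 7): 39·t ≡ 5 − 32 = -27 (mod 7).
    Reduce coefficients mod 7: 4·t ≡ 1 (mod 7).
    The inverse of 4 mod 7 is 2 (since 4·2 = 8 = 1·7 + 1), so t ≡ 2·1 = 2 ≡ 2 (mod 7).
    Then x = 32 + 39·2 = 110, valid modulo lcm(39, 7) = 273: x ≡ 110 (mod 273).
Verify: 110 mod 13 = 6 ✓, 110 mod 3 = 2 ✓, 110 mod 7 = 5 ✓.

x ≡ 110 (mod 273).


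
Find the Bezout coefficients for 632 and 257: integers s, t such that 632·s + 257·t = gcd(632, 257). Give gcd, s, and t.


Euclidean algorithm on (632, 257) — divide until remainder is 0:
  632 = 2 · 257 + 118
  257 = 2 · 118 + 21
  118 = 5 · 21 + 13
  21 = 1 · 13 + 8
  13 = 1 · 8 + 5
  8 = 1 · 5 + 3
  5 = 1 · 3 + 2
  3 = 1 · 2 + 1
  2 = 2 · 1 + 0
gcd(632, 257) = 1.
Track Bezout coefficients alongside the remainders: start with r₀ = 632 = a·1 + b·0 (s = 1, t = 0) and r₁ = 257 = a·0 + b·1 (s = 0, t = 1); each new remainder r_{k+1} = r_{k-1} − q_k·r_k inherits s_{k+1} = s_{k-1} − q_k·s_k, t_{k+1} = t_{k-1} − q_k·t_k, so r_k = a·s_k + b·t_k at every step:
  q = 2: r = 118, s = 1 − 2·0 = 1, t = 0 − 2·1 = -2  (check: 632·1 + 257·(-2) = 118)
  q = 2: r = 21, s = 0 − 2·1 = -2, t = 1 − 2·(-2) = 5  (check: 632·(-2) + 257·5 = 21)
  q = 5: r = 13, s = 1 − 5·(-2) = 11, t = -2 − 5·5 = -27  (check: 632·11 + 257·(-27) = 13)
  q = 1: r = 8, s = -2 − 1·11 = -13, t = 5 − 1·(-27) = 32  (check: 632·(-13) + 257·32 = 8)
  q = 1: r = 5, s = 11 − 1·(-13) = 24, t = -27 − 1·32 = -59  (check: 632·24 + 257·(-59) = 5)
  q = 1: r = 3, s = -13 − 1·24 = -37, t = 32 − 1·(-59) = 91  (check: 632·(-37) + 257·91 = 3)
  q = 1: r = 2, s = 24 − 1·(-37) = 61, t = -59 − 1·91 = -150  (check: 632·61 + 257·(-150) = 2)
  q = 1: r = 1, s = -37 − 1·61 = -98, t = 91 − 1·(-150) = 241  (check: 632·(-98) + 257·241 = 1)
The row with r = 1 (the gcd) gives the Bezout coefficients s = -98, t = 241.
Result: 632 · (-98) + 257 · (241) = 1.

gcd(632, 257) = 1; s = -98, t = 241 (check: 632·(-98) + 257·241 = 1).


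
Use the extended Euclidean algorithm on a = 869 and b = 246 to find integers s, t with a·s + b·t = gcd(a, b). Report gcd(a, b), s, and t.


Euclidean algorithm on (869, 246) — divide until remainder is 0:
  869 = 3 · 246 + 131
  246 = 1 · 131 + 115
  131 = 1 · 115 + 16
  115 = 7 · 16 + 3
  16 = 5 · 3 + 1
  3 = 3 · 1 + 0
gcd(869, 246) = 1.
Track Bezout coefficients alongside the remainders: start with r₀ = 869 = a·1 + b·0 (s = 1, t = 0) and r₁ = 246 = a·0 + b·1 (s = 0, t = 1); each new remainder r_{k+1} = r_{k-1} − q_k·r_k inherits s_{k+1} = s_{k-1} − q_k·s_k, t_{k+1} = t_{k-1} − q_k·t_k, so r_k = a·s_k + b·t_k at every step:
  q = 3: r = 131, s = 1 − 3·0 = 1, t = 0 − 3·1 = -3  (check: 869·1 + 246·(-3) = 131)
  q = 1: r = 115, s = 0 − 1·1 = -1, t = 1 − 1·(-3) = 4  (check: 869·(-1) + 246·4 = 115)
  q = 1: r = 16, s = 1 − 1·(-1) = 2, t = -3 − 1·4 = -7  (check: 869·2 + 246·(-7) = 16)
  q = 7: r = 3, s = -1 − 7·2 = -15, t = 4 − 7·(-7) = 53  (check: 869·(-15) + 246·53 = 3)
  q = 5: r = 1, s = 2 − 5·(-15) = 77, t = -7 − 5·53 = -272  (check: 869·77 + 246·(-272) = 1)
The row with r = 1 (the gcd) gives the Bezout coefficients s = 77, t = -272.
Result: 869 · (77) + 246 · (-272) = 1.

gcd(869, 246) = 1; s = 77, t = -272 (check: 869·77 + 246·(-272) = 1).


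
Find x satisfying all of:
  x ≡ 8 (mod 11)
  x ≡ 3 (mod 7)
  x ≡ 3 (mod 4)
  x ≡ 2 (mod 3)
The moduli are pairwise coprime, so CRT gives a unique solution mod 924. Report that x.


Product of moduli M = 11 · 7 · 4 · 3 = 924.
Merge one congruence at a time:
  Start: x ≡ 8 (mod 11).
  Combine with x ≡ 3 (mod 7); new modulus lcm = 77.
    Write x = 8 + 11·t and substitute into x ≡ 3 (mod 7): 11·t ≡ 3 − 8 = -5 (mod 7).
    Reduce coefficients mod 7: 4·t ≡ 2 (mod 7).
    The inverse of 4 mod 7 is 2 (since 4·2 = 8 = 1·7 + 1), so t ≡ 2·2 = 4 ≡ 4 (mod 7).
    Then x = 8 + 11·4 = 52, valid modulo lcm(11, 7) = 77: x ≡ 52 (mod 77).
  Combine with x ≡ 3 (mod 4); new modulus lcm = 308.
    Write x = 52 + 77·t and substitute into x ≡ 3 (mod 4): 77·t ≡ 3 − 52 = -49 (mod 4).
    Reduce coefficients mod 4: 1·t ≡ 3 (mod 4).
    So t ≡ 3 (mod 4).
    Then x = 52 + 77·3 = 283, valid modulo lcm(77, 4) = 308: x ≡ 283 (mod 308).
  Combine with x ≡ 2 (mod 3); new modulus lcm = 924.
    Write x = 283 + 308·t and substitute into x ≡ 2 (mod 3): 308·t ≡ 2 − 283 = -281 (mod 3).
    Reduce coefficients mod 3: 2·t ≡ 1 (mod 3).
    The inverse of 2 mod 3 is 2 (since 2·2 = 4 = 1·3 + 1), so t ≡ 2·1 = 2 ≡ 2 (mod 3).
    Then x = 283 + 308·2 = 899, valid modulo lcm(308, 3) = 924: x ≡ 899 (mod 924).
Verify against each original: 899 mod 11 = 8, 899 mod 7 = 3, 899 mod 4 = 3, 899 mod 3 = 2.

x ≡ 899 (mod 924).


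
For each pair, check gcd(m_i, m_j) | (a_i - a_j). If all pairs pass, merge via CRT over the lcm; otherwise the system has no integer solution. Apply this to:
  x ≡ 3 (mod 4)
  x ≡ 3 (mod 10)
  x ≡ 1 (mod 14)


Moduli 4, 10, 14 are not pairwise coprime, so CRT works modulo lcm(m_i) when all pairwise compatibility conditions hold.
Pairwise compatibility: gcd(m_i, m_j) must divide a_i - a_j for every pair.
Merge one congruence at a time:
  Start: x ≡ 3 (mod 4).
  Combine with x ≡ 3 (mod 10): gcd(4, 10) = 2; 3 - 3 = 0, which IS divisible by 2, so compatible.
    Write x = 3 + 4·t and substitute into x ≡ 3 (mod 10): 4·t ≡ 3 − 3 = 0 (mod 10).
    Divide the congruence (and modulus) by g = 2: 2·t ≡ 0 (mod 5).
    The inverse of 2 mod 5 is 3 (since 2·3 = 6 = 1·5 + 1), so t ≡ 3·0 = 0 ≡ 0 (mod 5).
    Then x = 3 + 4·0 = 3, valid modulo lcm(4, 10) = 20: x ≡ 3 (mod 20).
  Combine with x ≡ 1 (mod 14): gcd(20, 14) = 2; 1 - 3 = -2, which IS divisible by 2, so compatible.
    Write x = 3 + 20·t and substitute into x ≡ 1 (mod 14): 20·t ≡ 1 − 3 = -2 (mod 14).
    Divide the congruence (and modulus) by g = 2: 10·t ≡ -1 (mod 7).
    Reduce coefficients mod 7: 3·t ≡ 6 (mod 7).
    The inverse of 3 mod 7 is 5 (since 3·5 = 15 = 2·7 + 1), so t ≡ 5·6 = 30 ≡ 2 (mod 7).
    Then x = 3 + 20·2 = 43, valid modulo lcm(20, 14) = 140: x ≡ 43 (mod 140).
Verify: 43 mod 4 = 3, 43 mod 10 = 3, 43 mod 14 = 1.

x ≡ 43 (mod 140).


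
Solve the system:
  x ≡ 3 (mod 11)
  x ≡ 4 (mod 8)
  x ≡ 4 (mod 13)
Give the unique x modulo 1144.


Moduli 11, 8, 13 are pairwise coprime; by CRT there is a unique solution modulo M = 11 · 8 · 13 = 1144.
Solve pairwise, accumulating the modulus:
  Start with x ≡ 3 (mod 11).
  Combine with x ≡ 4 (mod 8): since gcd(11, 8) = 1, we get a unique residue mod 88.
    Write x = 3 + 11·t and substitute into x ≡ 4 (mod 8): 11·t ≡ 4 − 3 = 1 (mod 8).
    Reduce coefficients mod 8: 3·t ≡ 1 (mod 8).
    The inverse of 3 mod 8 is 3 (since 3·3 = 9 = 1·8 + 1), so t ≡ 3·1 = 3 ≡ 3 (mod 8).
    Then x = 3 + 11·3 = 36, valid modulo lcm(11, 8) = 88: x ≡ 36 (mod 88).
  Combine with x ≡ 4 (mod 13): since gcd(88, 13) = 1, we get a unique residue mod 1144.
    Write x = 36 + 88·t and substitute into x ≡ 4 (mod 13): 88·t ≡ 4 − 36 = -32 (mod 13).
    Reduce coefficients mod 13: 10·t ≡ 7 (mod 13).
    The inverse of 10 mod 13 is 4 (since 10·4 = 40 = 3·13 + 1), so t ≡ 4·7 = 28 ≡ 2 (mod 13).
    Then x = 36 + 88·2 = 212, valid modulo lcm(88, 13) = 1144: x ≡ 212 (mod 1144).
Verify: 212 mod 11 = 3 ✓, 212 mod 8 = 4 ✓, 212 mod 13 = 4 ✓.

x ≡ 212 (mod 1144).


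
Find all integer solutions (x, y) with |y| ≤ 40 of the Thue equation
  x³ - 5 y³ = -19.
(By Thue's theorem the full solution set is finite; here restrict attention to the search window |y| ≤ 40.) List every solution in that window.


The equation is x³ - 5y³ = -19. For fixed y, x³ = 5·y³ − 19, so a solution requires the RHS to be a perfect cube.
Strategy: iterate y from -40 to 40, compute RHS = 5·y³ − 19, and check whether it is a (positive or negative) perfect cube.
Check small values of y:
  y = 0: RHS = -19 is not a perfect cube.
  y = 1: RHS = -14 is not a perfect cube.
  y = -1: RHS = -24 is not a perfect cube.
  y = 2: RHS = 21 is not a perfect cube.
  y = -2: RHS = -59 is not a perfect cube.
  y = 3: RHS = 116 is not a perfect cube.
  y = -3: RHS = -154 is not a perfect cube.
Continuing the search up to |y| = 40 finds no solutions either.
No (x, y) in the scanned range satisfies the equation.

No integer solutions with |y| ≤ 40.


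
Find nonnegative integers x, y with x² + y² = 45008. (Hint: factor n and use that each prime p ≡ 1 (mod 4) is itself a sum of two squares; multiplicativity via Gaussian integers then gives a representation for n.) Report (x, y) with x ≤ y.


Step 1: Factor n = 45008 = 2^4 · 29 · 97.
Step 2: Check the mod-4 condition on each prime factor: 2 = 2 (special); 29 ≡ 1 (mod 4), exponent 1; 97 ≡ 1 (mod 4), exponent 1.
All primes ≡ 3 (mod 4) appear to even exponent (or don't appear), so by the two-squares theorem n IS expressible as a sum of two squares.
Step 3: Build a representation. Group n = k² · m with k = 4 and m = 29 · 97 = 2813 (a product of primes ≡ 1 (mod 4)); a representation of m scales to one of n via (k·x)² + (k·y)² = k²(x² + y²). Each prime p ≡ 1 (mod 4) is itself a sum of two squares; find a² by testing p − a² for a perfect square:
  29: 29 − 1² = 28, 29 − 2² = 25 = 5² ⇒ 29 = 2² + 5².
  97: 97 − 1² = 96, 97 − 2² = 93, 97 − 3² = 88, 97 − 4² = 81 = 9² ⇒ 97 = 4² + 9².
  Combine using the Brahmagupta–Fibonacci identity (a² + b²)(c² + d²) = (ac − bd)² + (ad + bc)² = (ac + bd)² + (ad − bc)²:
  29 · 97 = 2813: from (2² + 5²)(4² + 9²), take (2·4 − 5·9, 2·9 + 5·4) = (8 − 45, 18 + 20) = (-37, 38); dropping signs (only squares matter) gives (37, 38); check 37² + 38² = 1369 + 1444 = 2813 ✓.
  Scale by k = 4: (4·37, 4·38) = (148, 152).
Step 4: Order so x ≤ y and verify: 148² + 152² = 21904 + 23104 = 45008 = n. ✓

n = 45008 = 148² + 152² (one valid representation with x ≤ y).


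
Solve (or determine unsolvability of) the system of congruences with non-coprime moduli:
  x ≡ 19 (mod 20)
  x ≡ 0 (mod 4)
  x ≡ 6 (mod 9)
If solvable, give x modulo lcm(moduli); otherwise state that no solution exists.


Moduli 20, 4, 9 are not pairwise coprime, so CRT works modulo lcm(m_i) when all pairwise compatibility conditions hold.
Pairwise compatibility: gcd(m_i, m_j) must divide a_i - a_j for every pair.
Merge one congruence at a time:
  Start: x ≡ 19 (mod 20).
  Combine with x ≡ 0 (mod 4): gcd(20, 4) = 4, and 0 - 19 = -19 is NOT divisible by 4.
    ⇒ system is inconsistent (no integer solution).

No solution (the system is inconsistent).


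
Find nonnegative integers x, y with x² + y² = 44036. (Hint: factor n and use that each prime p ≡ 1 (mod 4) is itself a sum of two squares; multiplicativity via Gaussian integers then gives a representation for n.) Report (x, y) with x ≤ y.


Step 1: Factor n = 44036 = 2^2 · 101 · 109.
Step 2: Check the mod-4 condition on each prime factor: 2 = 2 (special); 101 ≡ 1 (mod 4), exponent 1; 109 ≡ 1 (mod 4), exponent 1.
All primes ≡ 3 (mod 4) appear to even exponent (or don't appear), so by the two-squares theorem n IS expressible as a sum of two squares.
Step 3: Build a representation. Group n = k² · m with k = 2 and m = 101 · 109 = 11009 (a product of primes ≡ 1 (mod 4)); a representation of m scales to one of n via (k·x)² + (k·y)² = k²(x² + y²). Each prime p ≡ 1 (mod 4) is itself a sum of two squares; find a² by testing p − a² for a perfect square:
  101: 101 − 1² = 100 = 10² ⇒ 101 = 1² + 10².
  109: 109 − 1² = 108, 109 − 2² = 105, 109 − 3² = 100 = 10² ⇒ 109 = 3² + 10².
  Combine using the Brahmagupta–Fibonacci identity (a² + b²)(c² + d²) = (ac − bd)² + (ad + bc)² = (ac + bd)² + (ad − bc)²:
  101 · 109 = 11009: from (1² + 10²)(3² + 10²), take (1·3 − 10·10, 1·10 + 10·3) = (3 − 100, 10 + 30) = (-97, 40); dropping signs (only squares matter) gives (97, 40); check 97² + 40² = 9409 + 1600 = 11009 ✓.
  Scale by k = 2: (2·97, 2·40) = (194, 80).
Step 4: Order so x ≤ y and verify: 80² + 194² = 6400 + 37636 = 44036 = n. ✓

n = 44036 = 80² + 194² (one valid representation with x ≤ y).


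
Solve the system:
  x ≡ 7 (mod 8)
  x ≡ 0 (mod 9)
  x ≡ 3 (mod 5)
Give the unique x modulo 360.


Moduli 8, 9, 5 are pairwise coprime; by CRT there is a unique solution modulo M = 8 · 9 · 5 = 360.
Solve pairwise, accumulating the modulus:
  Start with x ≡ 7 (mod 8).
  Combine with x ≡ 0 (mod 9): since gcd(8, 9) = 1, we get a unique residue mod 72.
    Write x = 7 + 8·t and substitute into x ≡ 0 (mod 9): 8·t ≡ 0 − 7 = -7 (mod 9).
    Reduce coefficients mod 9: 8·t ≡ 2 (mod 9).
    The inverse of 8 mod 9 is 8 (since 8·8 = 64 = 7·9 + 1), so t ≡ 8·2 = 16 ≡ 7 (mod 9).
    Then x = 7 + 8·7 = 63, valid modulo lcm(8, 9) = 72: x ≡ 63 (mod 72).
  Combine with x ≡ 3 (mod 5): since gcd(72, 5) = 1, we get a unique residue mod 360.
    Write x = 63 + 72·t and substitute into x ≡ 3 (mod 5): 72·t ≡ 3 − 63 = -60 (mod 5).
    Reduce coefficients mod 5: 2·t ≡ 0 (mod 5).
    The inverse of 2 mod 5 is 3 (since 2·3 = 6 = 1·5 + 1), so t ≡ 3·0 = 0 ≡ 0 (mod 5).
    Then x = 63 + 72·0 = 63, valid modulo lcm(72, 5) = 360: x ≡ 63 (mod 360).
Verify: 63 mod 8 = 7 ✓, 63 mod 9 = 0 ✓, 63 mod 5 = 3 ✓.

x ≡ 63 (mod 360).


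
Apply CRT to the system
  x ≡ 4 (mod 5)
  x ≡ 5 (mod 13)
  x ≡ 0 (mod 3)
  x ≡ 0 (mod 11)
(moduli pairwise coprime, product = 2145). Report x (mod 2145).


Product of moduli M = 5 · 13 · 3 · 11 = 2145.
Merge one congruence at a time:
  Start: x ≡ 4 (mod 5).
  Combine with x ≡ 5 (mod 13); new modulus lcm = 65.
    Write x = 4 + 5·t and substitute into x ≡ 5 (mod 13): 5·t ≡ 5 − 4 = 1 (mod 13).
    The inverse of 5 mod 13 is 8 (since 5·8 = 40 = 3·13 + 1), so t ≡ 8·1 = 8 ≡ 8 (mod 13).
    Then x = 4 + 5·8 = 44, valid modulo lcm(5, 13) = 65: x ≡ 44 (mod 65).
  Combine with x ≡ 0 (mod 3); new modulus lcm = 195.
    Write x = 44 + 65·t and substitute into x ≡ 0 (mod 3): 65·t ≡ 0 − 44 = -44 (mod 3).
    Reduce coefficients mod 3: 2·t ≡ 1 (mod 3).
    The inverse of 2 mod 3 is 2 (since 2·2 = 4 = 1·3 + 1), so t ≡ 2·1 = 2 ≡ 2 (mod 3).
    Then x = 44 + 65·2 = 174, valid modulo lcm(65, 3) = 195: x ≡ 174 (mod 195).
  Combine with x ≡ 0 (mod 11); new modulus lcm = 2145.
    Write x = 174 + 195·t and substitute into x ≡ 0 (mod 11): 195·t ≡ 0 − 174 = -174 (mod 11).
    Reduce coefficients mod 11: 8·t ≡ 2 (mod 11).
    The inverse of 8 mod 11 is 7 (since 8·7 = 56 = 5·11 + 1), so t ≡ 7·2 = 14 ≡ 3 (mod 11).
    Then x = 174 + 195·3 = 759, valid modulo lcm(195, 11) = 2145: x ≡ 759 (mod 2145).
Verify against each original: 759 mod 5 = 4, 759 mod 13 = 5, 759 mod 3 = 0, 759 mod 11 = 0.

x ≡ 759 (mod 2145).


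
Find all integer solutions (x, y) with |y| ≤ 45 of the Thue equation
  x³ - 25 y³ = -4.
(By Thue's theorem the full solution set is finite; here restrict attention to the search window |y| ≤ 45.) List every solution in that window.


The equation is x³ - 25y³ = -4. For fixed y, x³ = 25·y³ − 4, so a solution requires the RHS to be a perfect cube.
Strategy: iterate y from -45 to 45, compute RHS = 25·y³ − 4, and check whether it is a (positive or negative) perfect cube.
Check small values of y:
  y = 0: RHS = -4 is not a perfect cube.
  y = 1: RHS = 21 is not a perfect cube.
  y = -1: RHS = -29 is not a perfect cube.
  y = 2: RHS = 196 is not a perfect cube.
  y = -2: RHS = -204 is not a perfect cube.
  y = 3: RHS = 671 is not a perfect cube.
  y = -3: RHS = -679 is not a perfect cube.
Continuing the search up to |y| = 45 finds no solutions either.
No (x, y) in the scanned range satisfies the equation.

No integer solutions with |y| ≤ 45.


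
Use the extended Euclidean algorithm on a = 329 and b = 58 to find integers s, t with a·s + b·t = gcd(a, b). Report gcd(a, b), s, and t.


Euclidean algorithm on (329, 58) — divide until remainder is 0:
  329 = 5 · 58 + 39
  58 = 1 · 39 + 19
  39 = 2 · 19 + 1
  19 = 19 · 1 + 0
gcd(329, 58) = 1.
Track Bezout coefficients alongside the remainders: start with r₀ = 329 = a·1 + b·0 (s = 1, t = 0) and r₁ = 58 = a·0 + b·1 (s = 0, t = 1); each new remainder r_{k+1} = r_{k-1} − q_k·r_k inherits s_{k+1} = s_{k-1} − q_k·s_k, t_{k+1} = t_{k-1} − q_k·t_k, so r_k = a·s_k + b·t_k at every step:
  q = 5: r = 39, s = 1 − 5·0 = 1, t = 0 − 5·1 = -5  (check: 329·1 + 58·(-5) = 39)
  q = 1: r = 19, s = 0 − 1·1 = -1, t = 1 − 1·(-5) = 6  (check: 329·(-1) + 58·6 = 19)
  q = 2: r = 1, s = 1 − 2·(-1) = 3, t = -5 − 2·6 = -17  (check: 329·3 + 58·(-17) = 1)
The row with r = 1 (the gcd) gives the Bezout coefficients s = 3, t = -17.
Result: 329 · (3) + 58 · (-17) = 1.

gcd(329, 58) = 1; s = 3, t = -17 (check: 329·3 + 58·(-17) = 1).


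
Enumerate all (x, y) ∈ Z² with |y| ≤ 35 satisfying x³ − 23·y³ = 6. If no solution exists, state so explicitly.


The equation is x³ - 23y³ = 6. For fixed y, x³ = 23·y³ + 6, so a solution requires the RHS to be a perfect cube.
Strategy: iterate y from -35 to 35, compute RHS = 23·y³ + 6, and check whether it is a (positive or negative) perfect cube.
Check small values of y:
  y = 0: RHS = 6 is not a perfect cube.
  y = 1: RHS = 29 is not a perfect cube.
  y = -1: RHS = -17 is not a perfect cube.
  y = 2: RHS = 190 is not a perfect cube.
  y = -2: RHS = -178 is not a perfect cube.
  y = 3: RHS = 627 is not a perfect cube.
  y = -3: RHS = -615 is not a perfect cube.
Continuing the search up to |y| = 35 finds no solutions either.
No (x, y) in the scanned range satisfies the equation.

No integer solutions with |y| ≤ 35.


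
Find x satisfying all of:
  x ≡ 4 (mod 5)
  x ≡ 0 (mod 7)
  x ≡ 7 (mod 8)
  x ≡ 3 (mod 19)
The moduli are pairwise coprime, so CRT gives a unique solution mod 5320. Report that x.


Product of moduli M = 5 · 7 · 8 · 19 = 5320.
Merge one congruence at a time:
  Start: x ≡ 4 (mod 5).
  Combine with x ≡ 0 (mod 7); new modulus lcm = 35.
    Write x = 4 + 5·t and substitute into x ≡ 0 (mod 7): 5·t ≡ 0 − 4 = -4 (mod 7).
    Reduce coefficients mod 7: 5·t ≡ 3 (mod 7).
    The inverse of 5 mod 7 is 3 (since 5·3 = 15 = 2·7 + 1), so t ≡ 3·3 = 9 ≡ 2 (mod 7).
    Then x = 4 + 5·2 = 14, valid modulo lcm(5, 7) = 35: x ≡ 14 (mod 35).
  Combine with x ≡ 7 (mod 8); new modulus lcm = 280.
    Write x = 14 + 35·t and substitute into x ≡ 7 (mod 8): 35·t ≡ 7 − 14 = -7 (mod 8).
    Reduce coefficients mod 8: 3·t ≡ 1 (mod 8).
    The inverse of 3 mod 8 is 3 (since 3·3 = 9 = 1·8 + 1), so t ≡ 3·1 = 3 ≡ 3 (mod 8).
    Then x = 14 + 35·3 = 119, valid modulo lcm(35, 8) = 280: x ≡ 119 (mod 280).
  Combine with x ≡ 3 (mod 19); new modulus lcm = 5320.
    Write x = 119 + 280·t and substitute into x ≡ 3 (mod 19): 280·t ≡ 3 − 119 = -116 (mod 19).
    Reduce coefficients mod 19: 14·t ≡ 17 (mod 19).
    The inverse of 14 mod 19 is 15 (since 14·15 = 210 = 11·19 + 1), so t ≡ 15·17 = 255 ≡ 8 (mod 19).
    Then x = 119 + 280·8 = 2359, valid modulo lcm(280, 19) = 5320: x ≡ 2359 (mod 5320).
Verify against each original: 2359 mod 5 = 4, 2359 mod 7 = 0, 2359 mod 8 = 7, 2359 mod 19 = 3.

x ≡ 2359 (mod 5320).


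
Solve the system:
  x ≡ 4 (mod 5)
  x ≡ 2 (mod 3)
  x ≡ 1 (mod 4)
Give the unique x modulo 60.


Moduli 5, 3, 4 are pairwise coprime; by CRT there is a unique solution modulo M = 5 · 3 · 4 = 60.
Solve pairwise, accumulating the modulus:
  Start with x ≡ 4 (mod 5).
  Combine with x ≡ 2 (mod 3): since gcd(5, 3) = 1, we get a unique residue mod 15.
    Write x = 4 + 5·t and substitute into x ≡ 2 (mod 3): 5·t ≡ 2 − 4 = -2 (mod 3).
    Reduce coefficients mod 3: 2·t ≡ 1 (mod 3).
    The inverse of 2 mod 3 is 2 (since 2·2 = 4 = 1·3 + 1), so t ≡ 2·1 = 2 ≡ 2 (mod 3).
    Then x = 4 + 5·2 = 14, valid modulo lcm(5, 3) = 15: x ≡ 14 (mod 15).
  Combine with x ≡ 1 (mod 4): since gcd(15, 4) = 1, we get a unique residue mod 60.
    Write x = 14 + 15·t and substitute into x ≡ 1 (mod 4): 15·t ≡ 1 − 14 = -13 (mod 4).
    Reduce coefficients mod 4: 3·t ≡ 3 (mod 4).
    The inverse of 3 mod 4 is 3 (since 3·3 = 9 = 2·4 + 1), so t ≡ 3·3 = 9 ≡ 1 (mod 4).
    Then x = 14 + 15·1 = 29, valid modulo lcm(15, 4) = 60: x ≡ 29 (mod 60).
Verify: 29 mod 5 = 4 ✓, 29 mod 3 = 2 ✓, 29 mod 4 = 1 ✓.

x ≡ 29 (mod 60).


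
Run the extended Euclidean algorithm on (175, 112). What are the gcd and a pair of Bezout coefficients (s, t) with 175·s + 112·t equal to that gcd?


Euclidean algorithm on (175, 112) — divide until remainder is 0:
  175 = 1 · 112 + 63
  112 = 1 · 63 + 49
  63 = 1 · 49 + 14
  49 = 3 · 14 + 7
  14 = 2 · 7 + 0
gcd(175, 112) = 7.
Track Bezout coefficients alongside the remainders: start with r₀ = 175 = a·1 + b·0 (s = 1, t = 0) and r₁ = 112 = a·0 + b·1 (s = 0, t = 1); each new remainder r_{k+1} = r_{k-1} − q_k·r_k inherits s_{k+1} = s_{k-1} − q_k·s_k, t_{k+1} = t_{k-1} − q_k·t_k, so r_k = a·s_k + b·t_k at every step:
  q = 1: r = 63, s = 1 − 1·0 = 1, t = 0 − 1·1 = -1  (check: 175·1 + 112·(-1) = 63)
  q = 1: r = 49, s = 0 − 1·1 = -1, t = 1 − 1·(-1) = 2  (check: 175·(-1) + 112·2 = 49)
  q = 1: r = 14, s = 1 − 1·(-1) = 2, t = -1 − 1·2 = -3  (check: 175·2 + 112·(-3) = 14)
  q = 3: r = 7, s = -1 − 3·2 = -7, t = 2 − 3·(-3) = 11  (check: 175·(-7) + 112·11 = 7)
The row with r = 7 (the gcd) gives the Bezout coefficients s = -7, t = 11.
Result: 175 · (-7) + 112 · (11) = 7.

gcd(175, 112) = 7; s = -7, t = 11 (check: 175·(-7) + 112·11 = 7).


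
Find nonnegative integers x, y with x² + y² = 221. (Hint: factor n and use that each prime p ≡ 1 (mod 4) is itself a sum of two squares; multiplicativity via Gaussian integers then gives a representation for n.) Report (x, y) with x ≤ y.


Step 1: Factor n = 221 = 13 · 17.
Step 2: Check the mod-4 condition on each prime factor: 13 ≡ 1 (mod 4), exponent 1; 17 ≡ 1 (mod 4), exponent 1.
All primes ≡ 3 (mod 4) appear to even exponent (or don't appear), so by the two-squares theorem n IS expressible as a sum of two squares.
Step 3: Build a representation. Here n = 13 · 17 is a product of primes ≡ 1 (mod 4). Each prime p ≡ 1 (mod 4) is itself a sum of two squares; find a² by testing p − a² for a perfect square:
  13: 13 − 1² = 12, 13 − 2² = 9 = 3² ⇒ 13 = 2² + 3².
  17: 17 − 1² = 16 = 4² ⇒ 17 = 1² + 4².
  Combine using the Brahmagupta–Fibonacci identity (a² + b²)(c² + d²) = (ac − bd)² + (ad + bc)² = (ac + bd)² + (ad − bc)²:
  13 · 17 = 221: from (2² + 3²)(1² + 4²), take (2·1 − 3·4, 2·4 + 3·1) = (2 − 12, 8 + 3) = (-10, 11); dropping signs (only squares matter) gives (10, 11); check 10² + 11² = 100 + 121 = 221 ✓.
Step 4: Order so x ≤ y and verify: 10² + 11² = 100 + 121 = 221 = n. ✓

n = 221 = 10² + 11² (one valid representation with x ≤ y).


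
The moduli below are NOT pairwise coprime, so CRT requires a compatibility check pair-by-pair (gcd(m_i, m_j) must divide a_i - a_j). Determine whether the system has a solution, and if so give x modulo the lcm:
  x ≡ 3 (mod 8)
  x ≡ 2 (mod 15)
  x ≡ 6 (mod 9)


Moduli 8, 15, 9 are not pairwise coprime, so CRT works modulo lcm(m_i) when all pairwise compatibility conditions hold.
Pairwise compatibility: gcd(m_i, m_j) must divide a_i - a_j for every pair.
Merge one congruence at a time:
  Start: x ≡ 3 (mod 8).
  Combine with x ≡ 2 (mod 15): gcd(8, 15) = 1; 2 - 3 = -1, which IS divisible by 1, so compatible.
    Write x = 3 + 8·t and substitute into x ≡ 2 (mod 15): 8·t ≡ 2 − 3 = -1 (mod 15).
    Reduce coefficients mod 15: 8·t ≡ 14 (mod 15).
    The inverse of 8 mod 15 is 2 (since 8·2 = 16 = 1·15 + 1), so t ≡ 2·14 = 28 ≡ 13 (mod 15).
    Then x = 3 + 8·13 = 107, valid modulo lcm(8, 15) = 120: x ≡ 107 (mod 120).
  Combine with x ≡ 6 (mod 9): gcd(120, 9) = 3, and 6 - 107 = -101 is NOT divisible by 3.
    ⇒ system is inconsistent (no integer solution).

No solution (the system is inconsistent).


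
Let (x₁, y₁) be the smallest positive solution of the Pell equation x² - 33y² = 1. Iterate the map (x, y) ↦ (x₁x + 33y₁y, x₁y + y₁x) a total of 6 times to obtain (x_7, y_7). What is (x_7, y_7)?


Step 1: Find the fundamental solution (x₁, y₁) of x² - 33y² = 1.
  Expand √33 as a continued fraction. a₀ = ⌊√33⌋ = 5; iterate m_{k+1} = d_k·a_k − m_k, d_{k+1} = (33 − m_{k+1}²)/d_k, a_{k+1} = ⌊(a₀ + m_{k+1})/d_{k+1}⌋ (starting m₀ = 0, d₀ = 1), with convergents p_k = a_k·p_{k-1} + p_{k-2}, q_k = a_k·q_{k-1} + q_{k-2} (p₋₁ = 1, q₋₁ = 0):
  k = 0: a₀ = 5; p₀/q₀ = 5/1; p₀² − 33·q₀² = 25 − 33 = -8.
  k = 1: m = 5, d = 8, a = ⌊(5 + 5)/8⌋ = 1; p/q = (1·5 + 1)/(1·1 + 0) = 6/1; p² − 33·q² = 36 − 33 = 3.
  k = 2: m = 3, d = 3, a = ⌊(5 + 3)/3⌋ = 2; p/q = (2·6 + 5)/(2·1 + 1) = 17/3; p² − 33·q² = 289 − 297 = -8.
  k = 3: m = 3, d = 8, a = ⌊(5 + 3)/8⌋ = 1; p/q = (1·17 + 6)/(1·3 + 1) = 23/4; p² − 33·q² = 529 − 528 = 1.
  The first convergent with p² − 33·q² = 1 gives the fundamental solution (x₁, y₁) = (23, 4).
Step 2: Apply the recurrence (x_{n+1}, y_{n+1}) = (x₁x_n + 33y₁y_n, x₁y_n + y₁x_n) repeatedly.
  From (x_1, y_1) = (23, 4): x_2 = 23·23 + 33·4·4 = 1057; y_2 = 23·4 + 4·23 = 184.
  From (x_2, y_2) = (1057, 184): x_3 = 23·1057 + 33·4·184 = 48599; y_3 = 23·184 + 4·1057 = 8460.
  From (x_3, y_3) = (48599, 8460): x_4 = 23·48599 + 33·4·8460 = 2234497; y_4 = 23·8460 + 4·48599 = 388976.
  From (x_4, y_4) = (2234497, 388976): x_5 = 23·2234497 + 33·4·388976 = 102738263; y_5 = 23·388976 + 4·2234497 = 17884436.
  From (x_5, y_5) = (102738263, 17884436): x_6 = 23·102738263 + 33·4·17884436 = 4723725601; y_6 = 23·17884436 + 4·102738263 = 822295080.
  From (x_6, y_6) = (4723725601, 822295080): x_7 = 23·4723725601 + 33·4·822295080 = 217188639383; y_7 = 23·822295080 + 4·4723725601 = 37807689244.
Step 3: Verify x_7² - 33·y_7² = 47170905077038818620689 - 47170905077038818620688 = 1 (should be 1). ✓

(x_1, y_1) = (23, 4); (x_7, y_7) = (217188639383, 37807689244).


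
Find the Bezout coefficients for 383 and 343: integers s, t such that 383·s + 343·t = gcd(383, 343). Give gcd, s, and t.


Euclidean algorithm on (383, 343) — divide until remainder is 0:
  383 = 1 · 343 + 40
  343 = 8 · 40 + 23
  40 = 1 · 23 + 17
  23 = 1 · 17 + 6
  17 = 2 · 6 + 5
  6 = 1 · 5 + 1
  5 = 5 · 1 + 0
gcd(383, 343) = 1.
Track Bezout coefficients alongside the remainders: start with r₀ = 383 = a·1 + b·0 (s = 1, t = 0) and r₁ = 343 = a·0 + b·1 (s = 0, t = 1); each new remainder r_{k+1} = r_{k-1} − q_k·r_k inherits s_{k+1} = s_{k-1} − q_k·s_k, t_{k+1} = t_{k-1} − q_k·t_k, so r_k = a·s_k + b·t_k at every step:
  q = 1: r = 40, s = 1 − 1·0 = 1, t = 0 − 1·1 = -1  (check: 383·1 + 343·(-1) = 40)
  q = 8: r = 23, s = 0 − 8·1 = -8, t = 1 − 8·(-1) = 9  (check: 383·(-8) + 343·9 = 23)
  q = 1: r = 17, s = 1 − 1·(-8) = 9, t = -1 − 1·9 = -10  (check: 383·9 + 343·(-10) = 17)
  q = 1: r = 6, s = -8 − 1·9 = -17, t = 9 − 1·(-10) = 19  (check: 383·(-17) + 343·19 = 6)
  q = 2: r = 5, s = 9 − 2·(-17) = 43, t = -10 − 2·19 = -48  (check: 383·43 + 343·(-48) = 5)
  q = 1: r = 1, s = -17 − 1·43 = -60, t = 19 − 1·(-48) = 67  (check: 383·(-60) + 343·67 = 1)
The row with r = 1 (the gcd) gives the Bezout coefficients s = -60, t = 67.
Result: 383 · (-60) + 343 · (67) = 1.

gcd(383, 343) = 1; s = -60, t = 67 (check: 383·(-60) + 343·67 = 1).


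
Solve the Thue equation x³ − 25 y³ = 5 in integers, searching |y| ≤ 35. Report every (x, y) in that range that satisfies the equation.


The equation is x³ - 25y³ = 5. For fixed y, x³ = 25·y³ + 5, so a solution requires the RHS to be a perfect cube.
Strategy: iterate y from -35 to 35, compute RHS = 25·y³ + 5, and check whether it is a (positive or negative) perfect cube.
Check small values of y:
  y = 0: RHS = 5 is not a perfect cube.
  y = 1: RHS = 30 is not a perfect cube.
  y = -1: RHS = -20 is not a perfect cube.
  y = 2: RHS = 205 is not a perfect cube.
  y = -2: RHS = -195 is not a perfect cube.
  y = 3: RHS = 680 is not a perfect cube.
  y = -3: RHS = -670 is not a perfect cube.
Continuing the search up to |y| = 35 finds no solutions either.
No (x, y) in the scanned range satisfies the equation.

No integer solutions with |y| ≤ 35.


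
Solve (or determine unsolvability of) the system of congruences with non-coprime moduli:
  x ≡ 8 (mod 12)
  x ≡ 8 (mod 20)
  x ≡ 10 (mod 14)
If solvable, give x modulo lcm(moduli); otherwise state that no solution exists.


Moduli 12, 20, 14 are not pairwise coprime, so CRT works modulo lcm(m_i) when all pairwise compatibility conditions hold.
Pairwise compatibility: gcd(m_i, m_j) must divide a_i - a_j for every pair.
Merge one congruence at a time:
  Start: x ≡ 8 (mod 12).
  Combine with x ≡ 8 (mod 20): gcd(12, 20) = 4; 8 - 8 = 0, which IS divisible by 4, so compatible.
    Write x = 8 + 12·t and substitute into x ≡ 8 (mod 20): 12·t ≡ 8 − 8 = 0 (mod 20).
    Divide the congruence (and modulus) by g = 4: 3·t ≡ 0 (mod 5).
    The inverse of 3 mod 5 is 2 (since 3·2 = 6 = 1·5 + 1), so t ≡ 2·0 = 0 ≡ 0 (mod 5).
    Then x = 8 + 12·0 = 8, valid modulo lcm(12, 20) = 60: x ≡ 8 (mod 60).
  Combine with x ≡ 10 (mod 14): gcd(60, 14) = 2; 10 - 8 = 2, which IS divisible by 2, so compatible.
    Write x = 8 + 60·t and substitute into x ≡ 10 (mod 14): 60·t ≡ 10 − 8 = 2 (mod 14).
    Divide the congruence (and modulus) by g = 2: 30·t ≡ 1 (mod 7).
    Reduce coefficients mod 7: 2·t ≡ 1 (mod 7).
    The inverse of 2 mod 7 is 4 (since 2·4 = 8 = 1·7 + 1), so t ≡ 4·1 = 4 ≡ 4 (mod 7).
    Then x = 8 + 60·4 = 248, valid modulo lcm(60, 14) = 420: x ≡ 248 (mod 420).
Verify: 248 mod 12 = 8, 248 mod 20 = 8, 248 mod 14 = 10.

x ≡ 248 (mod 420).


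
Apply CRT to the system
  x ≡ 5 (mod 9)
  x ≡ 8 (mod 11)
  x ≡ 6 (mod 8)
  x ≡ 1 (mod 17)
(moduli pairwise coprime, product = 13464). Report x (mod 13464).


Product of moduli M = 9 · 11 · 8 · 17 = 13464.
Merge one congruence at a time:
  Start: x ≡ 5 (mod 9).
  Combine with x ≡ 8 (mod 11); new modulus lcm = 99.
    Write x = 5 + 9·t and substitute into x ≡ 8 (mod 11): 9·t ≡ 8 − 5 = 3 (mod 11).
    The inverse of 9 mod 11 is 5 (since 9·5 = 45 = 4·11 + 1), so t ≡ 5·3 = 15 ≡ 4 (mod 11).
    Then x = 5 + 9·4 = 41, valid modulo lcm(9, 11) = 99: x ≡ 41 (mod 99).
  Combine with x ≡ 6 (mod 8); new modulus lcm = 792.
    Write x = 41 + 99·t and substitute into x ≡ 6 (mod 8): 99·t ≡ 6 − 41 = -35 (mod 8).
    Reduce coefficients mod 8: 3·t ≡ 5 (mod 8).
    The inverse of 3 mod 8 is 3 (since 3·3 = 9 = 1·8 + 1), so t ≡ 3·5 = 15 ≡ 7 (mod 8).
    Then x = 41 + 99·7 = 734, valid modulo lcm(99, 8) = 792: x ≡ 734 (mod 792).
  Combine with x ≡ 1 (mod 17); new modulus lcm = 13464.
    Write x = 734 + 792·t and substitute into x ≡ 1 (mod 17): 792·t ≡ 1 − 734 = -733 (mod 17).
    Reduce coefficients mod 17: 10·t ≡ 15 (mod 17).
    The inverse of 10 mod 17 is 12 (since 10·12 = 120 = 7·17 + 1), so t ≡ 12·15 = 180 ≡ 10 (mod 17).
    Then x = 734 + 792·10 = 8654, valid modulo lcm(792, 17) = 13464: x ≡ 8654 (mod 13464).
Verify against each original: 8654 mod 9 = 5, 8654 mod 11 = 8, 8654 mod 8 = 6, 8654 mod 17 = 1.

x ≡ 8654 (mod 13464).


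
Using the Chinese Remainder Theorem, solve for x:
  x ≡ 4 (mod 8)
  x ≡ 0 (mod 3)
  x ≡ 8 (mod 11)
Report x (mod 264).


Moduli 8, 3, 11 are pairwise coprime; by CRT there is a unique solution modulo M = 8 · 3 · 11 = 264.
Solve pairwise, accumulating the modulus:
  Start with x ≡ 4 (mod 8).
  Combine with x ≡ 0 (mod 3): since gcd(8, 3) = 1, we get a unique residue mod 24.
    Write x = 4 + 8·t and substitute into x ≡ 0 (mod 3): 8·t ≡ 0 − 4 = -4 (mod 3).
    Reduce coefficients mod 3: 2·t ≡ 2 (mod 3).
    The inverse of 2 mod 3 is 2 (since 2·2 = 4 = 1·3 + 1), so t ≡ 2·2 = 4 ≡ 1 (mod 3).
    Then x = 4 + 8·1 = 12, valid modulo lcm(8, 3) = 24: x ≡ 12 (mod 24).
  Combine with x ≡ 8 (mod 11): since gcd(24, 11) = 1, we get a unique residue mod 264.
    Write x = 12 + 24·t and substitute into x ≡ 8 (mod 11): 24·t ≡ 8 − 12 = -4 (mod 11).
    Reduce coefficients mod 11: 2·t ≡ 7 (mod 11).
    The inverse of 2 mod 11 is 6 (since 2·6 = 12 = 1·11 + 1), so t ≡ 6·7 = 42 ≡ 9 (mod 11).
    Then x = 12 + 24·9 = 228, valid modulo lcm(24, 11) = 264: x ≡ 228 (mod 264).
Verify: 228 mod 8 = 4 ✓, 228 mod 3 = 0 ✓, 228 mod 11 = 8 ✓.

x ≡ 228 (mod 264).
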